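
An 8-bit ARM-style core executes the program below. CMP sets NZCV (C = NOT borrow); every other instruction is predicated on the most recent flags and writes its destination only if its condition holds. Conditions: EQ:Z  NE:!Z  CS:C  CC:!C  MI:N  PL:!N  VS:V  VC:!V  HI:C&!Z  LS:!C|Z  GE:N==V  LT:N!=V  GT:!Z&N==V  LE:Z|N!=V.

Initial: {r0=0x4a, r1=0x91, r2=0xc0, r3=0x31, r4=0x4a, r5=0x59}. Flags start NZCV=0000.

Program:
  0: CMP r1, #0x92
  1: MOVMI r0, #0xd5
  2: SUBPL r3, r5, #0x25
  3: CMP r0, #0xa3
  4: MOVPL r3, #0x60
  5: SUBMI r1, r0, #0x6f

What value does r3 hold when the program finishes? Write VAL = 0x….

0: ✓ CMP  NZCV=1000
1: ✓ MOVMI  r0←0xd5
2: · SUBPL
3: ✓ CMP  NZCV=0010
4: ✓ MOVPL  r3←0x60
5: · SUBMI

VAL = 0x60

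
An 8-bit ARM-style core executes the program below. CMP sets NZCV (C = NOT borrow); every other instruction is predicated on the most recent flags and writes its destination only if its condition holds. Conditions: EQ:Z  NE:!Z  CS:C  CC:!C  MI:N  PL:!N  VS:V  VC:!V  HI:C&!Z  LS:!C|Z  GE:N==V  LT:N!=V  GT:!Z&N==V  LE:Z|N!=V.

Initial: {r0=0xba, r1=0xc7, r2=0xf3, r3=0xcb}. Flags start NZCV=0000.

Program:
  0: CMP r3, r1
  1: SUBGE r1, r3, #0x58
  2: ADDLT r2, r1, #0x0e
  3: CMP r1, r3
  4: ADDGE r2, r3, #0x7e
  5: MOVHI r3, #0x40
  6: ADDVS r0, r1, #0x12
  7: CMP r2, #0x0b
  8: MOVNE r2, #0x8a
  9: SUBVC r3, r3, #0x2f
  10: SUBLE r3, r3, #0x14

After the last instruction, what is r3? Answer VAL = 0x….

VAL = 0x9c

0: ✓ CMP  NZCV=0010
1: ✓ SUBGE  r1←0x73
2: · ADDLT
3: ✓ CMP  NZCV=1001
4: ✓ ADDGE  r2←0x49
5: · MOVHI
6: ✓ ADDVS  r0←0x85
7: ✓ CMP  NZCV=0010
8: ✓ MOVNE  r2←0x8a
9: ✓ SUBVC  r3←0x9c
10: · SUBLE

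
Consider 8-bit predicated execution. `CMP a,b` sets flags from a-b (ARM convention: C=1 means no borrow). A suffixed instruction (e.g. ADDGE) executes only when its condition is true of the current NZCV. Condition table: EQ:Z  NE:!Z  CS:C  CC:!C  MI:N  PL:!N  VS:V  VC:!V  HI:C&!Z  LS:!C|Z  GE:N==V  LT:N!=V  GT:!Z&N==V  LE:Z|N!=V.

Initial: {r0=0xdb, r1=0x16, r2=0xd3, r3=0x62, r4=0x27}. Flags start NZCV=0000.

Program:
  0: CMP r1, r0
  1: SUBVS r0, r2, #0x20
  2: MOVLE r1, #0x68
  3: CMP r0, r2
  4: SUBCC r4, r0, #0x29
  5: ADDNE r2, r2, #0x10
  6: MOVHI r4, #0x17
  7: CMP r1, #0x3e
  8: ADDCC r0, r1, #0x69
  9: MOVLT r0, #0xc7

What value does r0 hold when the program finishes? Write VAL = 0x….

[0] flags=0000 → (cmp)
[1] flags=0000 VS?F → skip
[2] flags=0000 LE?F → skip
[3] flags=0010 → (cmp)
[4] flags=0010 CC?F → skip
[5] flags=0010 NE?T → r2=0xe3
[6] flags=0010 HI?T → r4=0x17
[7] flags=1000 → (cmp)
[8] flags=1000 CC?T → r0=0x7f
[9] flags=1000 LT?T → r0=0xc7

VAL = 0xc7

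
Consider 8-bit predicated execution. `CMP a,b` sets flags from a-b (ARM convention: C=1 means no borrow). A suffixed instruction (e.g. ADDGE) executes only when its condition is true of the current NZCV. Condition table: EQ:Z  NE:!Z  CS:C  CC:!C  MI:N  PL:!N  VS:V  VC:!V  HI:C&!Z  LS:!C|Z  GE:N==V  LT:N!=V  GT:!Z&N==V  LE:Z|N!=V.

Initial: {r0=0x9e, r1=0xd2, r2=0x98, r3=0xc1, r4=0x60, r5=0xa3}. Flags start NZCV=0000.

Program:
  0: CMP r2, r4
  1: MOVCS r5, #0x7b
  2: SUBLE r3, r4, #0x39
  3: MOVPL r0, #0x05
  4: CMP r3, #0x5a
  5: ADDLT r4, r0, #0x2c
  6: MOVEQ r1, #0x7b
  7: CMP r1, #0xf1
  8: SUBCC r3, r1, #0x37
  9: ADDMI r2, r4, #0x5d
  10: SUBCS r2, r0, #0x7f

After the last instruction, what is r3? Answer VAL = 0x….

0: ✓ CMP  NZCV=0011
1: ✓ MOVCS  r5←0x7b
2: ✓ SUBLE  r3←0x27
3: ✓ MOVPL  r0←0x05
4: ✓ CMP  NZCV=1000
5: ✓ ADDLT  r4←0x31
6: · MOVEQ
7: ✓ CMP  NZCV=1000
8: ✓ SUBCC  r3←0x9b
9: ✓ ADDMI  r2←0x8e
10: · SUBCS

VAL = 0x9b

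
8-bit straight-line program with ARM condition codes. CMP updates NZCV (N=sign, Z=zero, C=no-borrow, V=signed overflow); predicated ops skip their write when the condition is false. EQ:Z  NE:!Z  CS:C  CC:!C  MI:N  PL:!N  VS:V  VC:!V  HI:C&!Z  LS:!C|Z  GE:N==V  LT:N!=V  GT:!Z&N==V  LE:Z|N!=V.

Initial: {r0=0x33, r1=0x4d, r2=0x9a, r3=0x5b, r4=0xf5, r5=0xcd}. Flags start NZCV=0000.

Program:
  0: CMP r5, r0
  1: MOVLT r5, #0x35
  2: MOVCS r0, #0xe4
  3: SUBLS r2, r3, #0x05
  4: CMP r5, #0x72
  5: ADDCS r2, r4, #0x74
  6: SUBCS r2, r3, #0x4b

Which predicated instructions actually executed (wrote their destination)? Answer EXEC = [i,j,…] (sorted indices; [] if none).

0: ✓ CMP  NZCV=1010
1: ✓ MOVLT  r5←0x35
2: ✓ MOVCS  r0←0xe4
3: · SUBLS
4: ✓ CMP  NZCV=1000
5: · ADDCS
6: · SUBCS

EXEC = [1,2]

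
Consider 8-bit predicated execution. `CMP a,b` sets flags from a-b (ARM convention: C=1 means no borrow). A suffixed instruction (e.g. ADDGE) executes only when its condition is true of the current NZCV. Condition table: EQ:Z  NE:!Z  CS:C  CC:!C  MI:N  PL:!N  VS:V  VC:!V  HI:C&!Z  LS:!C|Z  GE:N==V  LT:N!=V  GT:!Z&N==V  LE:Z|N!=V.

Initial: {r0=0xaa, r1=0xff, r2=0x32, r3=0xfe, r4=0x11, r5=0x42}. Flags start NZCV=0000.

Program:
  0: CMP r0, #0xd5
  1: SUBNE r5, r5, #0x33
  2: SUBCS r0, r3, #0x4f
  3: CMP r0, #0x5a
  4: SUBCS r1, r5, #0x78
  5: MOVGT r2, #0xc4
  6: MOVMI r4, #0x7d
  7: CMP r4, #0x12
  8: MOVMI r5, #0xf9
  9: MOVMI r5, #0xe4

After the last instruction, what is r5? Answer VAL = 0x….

[0] flags=1000 → (cmp)
[1] flags=1000 NE?T → r5=0x0f
[2] flags=1000 CS?F → skip
[3] flags=0011 → (cmp)
[4] flags=0011 CS?T → r1=0x97
[5] flags=0011 GT?F → skip
[6] flags=0011 MI?F → skip
[7] flags=1000 → (cmp)
[8] flags=1000 MI?T → r5=0xf9
[9] flags=1000 MI?T → r5=0xe4

VAL = 0xe4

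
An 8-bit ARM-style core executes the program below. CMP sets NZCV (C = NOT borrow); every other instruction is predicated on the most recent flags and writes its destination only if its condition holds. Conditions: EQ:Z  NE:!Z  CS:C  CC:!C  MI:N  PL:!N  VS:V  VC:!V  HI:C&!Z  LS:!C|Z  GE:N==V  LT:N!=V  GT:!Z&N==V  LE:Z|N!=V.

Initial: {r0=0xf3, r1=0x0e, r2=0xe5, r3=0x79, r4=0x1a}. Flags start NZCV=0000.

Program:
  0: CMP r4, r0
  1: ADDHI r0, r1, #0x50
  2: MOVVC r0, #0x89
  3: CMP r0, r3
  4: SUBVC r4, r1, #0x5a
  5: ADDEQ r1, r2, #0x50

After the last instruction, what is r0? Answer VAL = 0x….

[0] flags=0000 → (cmp)
[1] flags=0000 HI?F → skip
[2] flags=0000 VC?T → r0=0x89
[3] flags=0011 → (cmp)
[4] flags=0011 VC?F → skip
[5] flags=0011 EQ?F → skip

VAL = 0x89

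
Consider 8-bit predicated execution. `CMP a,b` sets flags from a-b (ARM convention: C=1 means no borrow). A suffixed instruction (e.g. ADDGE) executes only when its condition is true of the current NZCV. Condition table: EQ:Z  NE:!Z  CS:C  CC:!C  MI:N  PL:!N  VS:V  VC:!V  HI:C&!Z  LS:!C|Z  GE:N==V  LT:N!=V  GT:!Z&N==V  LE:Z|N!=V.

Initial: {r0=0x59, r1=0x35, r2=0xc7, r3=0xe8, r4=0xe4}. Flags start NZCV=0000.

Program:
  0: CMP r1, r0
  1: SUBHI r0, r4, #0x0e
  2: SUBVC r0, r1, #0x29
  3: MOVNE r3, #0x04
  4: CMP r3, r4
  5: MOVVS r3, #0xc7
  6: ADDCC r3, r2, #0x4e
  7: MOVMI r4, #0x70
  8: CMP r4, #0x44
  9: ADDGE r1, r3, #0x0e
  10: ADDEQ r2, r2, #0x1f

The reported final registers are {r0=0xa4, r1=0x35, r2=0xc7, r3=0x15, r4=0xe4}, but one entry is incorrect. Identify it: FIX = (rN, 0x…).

0: ✓ CMP  NZCV=1000
1: · SUBHI
2: ✓ SUBVC  r0←0x0c
3: ✓ MOVNE  r3←0x04
4: ✓ CMP  NZCV=0000
5: · MOVVS
6: ✓ ADDCC  r3←0x15
7: · MOVMI
8: ✓ CMP  NZCV=1010
9: · ADDGE
10: · ADDEQ

FIX = (r0, 0x0c)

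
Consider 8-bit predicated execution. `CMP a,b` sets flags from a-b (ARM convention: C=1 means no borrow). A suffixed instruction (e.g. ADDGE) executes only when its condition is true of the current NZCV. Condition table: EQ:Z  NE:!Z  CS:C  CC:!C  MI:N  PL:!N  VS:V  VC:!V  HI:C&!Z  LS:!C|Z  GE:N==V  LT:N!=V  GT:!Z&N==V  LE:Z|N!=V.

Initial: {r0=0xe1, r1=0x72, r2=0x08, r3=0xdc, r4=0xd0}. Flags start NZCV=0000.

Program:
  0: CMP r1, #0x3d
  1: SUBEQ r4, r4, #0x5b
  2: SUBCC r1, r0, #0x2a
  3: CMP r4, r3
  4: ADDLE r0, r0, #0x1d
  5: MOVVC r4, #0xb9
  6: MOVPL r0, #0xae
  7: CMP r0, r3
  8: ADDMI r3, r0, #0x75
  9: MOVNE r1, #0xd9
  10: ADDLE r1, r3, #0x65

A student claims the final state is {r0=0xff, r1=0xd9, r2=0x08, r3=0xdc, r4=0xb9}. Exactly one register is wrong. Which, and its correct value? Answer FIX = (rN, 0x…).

FIX = (r0, 0xfe)

[0] flags=0010 → (cmp)
[1] flags=0010 EQ?F → skip
[2] flags=0010 CC?F → skip
[3] flags=1000 → (cmp)
[4] flags=1000 LE?T → r0=0xfe
[5] flags=1000 VC?T → r4=0xb9
[6] flags=1000 PL?F → skip
[7] flags=0010 → (cmp)
[8] flags=0010 MI?F → skip
[9] flags=0010 NE?T → r1=0xd9
[10] flags=0010 LE?F → skip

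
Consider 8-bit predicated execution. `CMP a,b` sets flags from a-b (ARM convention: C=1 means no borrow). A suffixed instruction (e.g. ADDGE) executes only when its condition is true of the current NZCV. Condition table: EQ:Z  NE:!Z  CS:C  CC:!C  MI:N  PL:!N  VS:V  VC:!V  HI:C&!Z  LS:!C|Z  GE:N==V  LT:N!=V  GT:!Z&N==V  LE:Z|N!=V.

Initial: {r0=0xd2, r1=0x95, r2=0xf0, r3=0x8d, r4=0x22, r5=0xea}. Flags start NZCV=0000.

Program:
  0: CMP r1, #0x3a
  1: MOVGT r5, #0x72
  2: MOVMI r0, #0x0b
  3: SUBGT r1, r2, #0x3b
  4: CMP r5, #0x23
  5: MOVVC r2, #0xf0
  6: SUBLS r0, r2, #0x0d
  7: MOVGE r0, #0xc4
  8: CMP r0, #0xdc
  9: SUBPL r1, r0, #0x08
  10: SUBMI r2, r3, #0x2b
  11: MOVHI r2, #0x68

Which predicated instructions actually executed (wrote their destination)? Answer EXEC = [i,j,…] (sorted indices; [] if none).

0: ✓ CMP  NZCV=0011
1: · MOVGT
2: · MOVMI
3: · SUBGT
4: ✓ CMP  NZCV=1010
5: ✓ MOVVC  r2←0xf0
6: · SUBLS
7: · MOVGE
8: ✓ CMP  NZCV=1000
9: · SUBPL
10: ✓ SUBMI  r2←0x62
11: · MOVHI

EXEC = [5,10]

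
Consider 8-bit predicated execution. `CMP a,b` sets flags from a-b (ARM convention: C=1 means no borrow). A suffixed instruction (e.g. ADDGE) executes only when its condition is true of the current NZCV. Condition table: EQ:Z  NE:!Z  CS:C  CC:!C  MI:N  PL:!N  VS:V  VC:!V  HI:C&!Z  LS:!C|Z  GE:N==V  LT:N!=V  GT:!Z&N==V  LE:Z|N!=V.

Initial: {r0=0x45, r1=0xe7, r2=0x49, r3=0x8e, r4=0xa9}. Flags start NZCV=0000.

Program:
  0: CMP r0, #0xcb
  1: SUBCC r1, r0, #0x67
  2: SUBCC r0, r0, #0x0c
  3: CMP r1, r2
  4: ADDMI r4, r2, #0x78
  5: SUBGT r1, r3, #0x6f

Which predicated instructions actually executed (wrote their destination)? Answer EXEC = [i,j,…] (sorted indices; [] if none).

EXEC = [1,2,4]

[0] flags=0000 → (cmp)
[1] flags=0000 CC?T → r1=0xde
[2] flags=0000 CC?T → r0=0x39
[3] flags=1010 → (cmp)
[4] flags=1010 MI?T → r4=0xc1
[5] flags=1010 GT?F → skip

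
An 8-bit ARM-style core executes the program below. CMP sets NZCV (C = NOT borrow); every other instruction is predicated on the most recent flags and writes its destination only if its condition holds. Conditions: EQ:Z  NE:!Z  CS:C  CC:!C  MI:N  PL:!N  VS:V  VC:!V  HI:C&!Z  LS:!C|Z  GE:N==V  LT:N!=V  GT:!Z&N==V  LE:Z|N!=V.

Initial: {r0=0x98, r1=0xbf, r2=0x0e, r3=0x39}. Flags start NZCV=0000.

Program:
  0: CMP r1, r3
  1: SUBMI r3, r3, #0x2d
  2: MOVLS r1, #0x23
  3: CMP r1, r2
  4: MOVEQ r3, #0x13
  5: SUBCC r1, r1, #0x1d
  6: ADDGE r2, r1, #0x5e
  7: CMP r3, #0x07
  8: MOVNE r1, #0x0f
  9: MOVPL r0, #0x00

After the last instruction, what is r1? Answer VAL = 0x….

VAL = 0x0f

[0] flags=1010 → (cmp)
[1] flags=1010 MI?T → r3=0x0c
[2] flags=1010 LS?F → skip
[3] flags=1010 → (cmp)
[4] flags=1010 EQ?F → skip
[5] flags=1010 CC?F → skip
[6] flags=1010 GE?F → skip
[7] flags=0010 → (cmp)
[8] flags=0010 NE?T → r1=0x0f
[9] flags=0010 PL?T → r0=0x00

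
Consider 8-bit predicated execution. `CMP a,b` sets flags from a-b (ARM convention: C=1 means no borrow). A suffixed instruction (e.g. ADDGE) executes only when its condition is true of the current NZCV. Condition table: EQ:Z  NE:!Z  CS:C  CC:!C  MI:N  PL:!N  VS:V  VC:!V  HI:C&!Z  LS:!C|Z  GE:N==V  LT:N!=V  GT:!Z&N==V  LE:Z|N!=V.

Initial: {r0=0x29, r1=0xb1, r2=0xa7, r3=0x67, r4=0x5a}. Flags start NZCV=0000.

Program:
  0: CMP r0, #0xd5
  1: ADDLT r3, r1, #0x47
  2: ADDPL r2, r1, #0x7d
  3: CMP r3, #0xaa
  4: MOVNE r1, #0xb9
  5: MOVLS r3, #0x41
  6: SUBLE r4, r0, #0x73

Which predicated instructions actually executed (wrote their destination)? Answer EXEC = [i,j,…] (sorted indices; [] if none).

[0] flags=0000 → (cmp)
[1] flags=0000 LT?F → skip
[2] flags=0000 PL?T → r2=0x2e
[3] flags=1001 → (cmp)
[4] flags=1001 NE?T → r1=0xb9
[5] flags=1001 LS?T → r3=0x41
[6] flags=1001 LE?F → skip

EXEC = [2,4,5]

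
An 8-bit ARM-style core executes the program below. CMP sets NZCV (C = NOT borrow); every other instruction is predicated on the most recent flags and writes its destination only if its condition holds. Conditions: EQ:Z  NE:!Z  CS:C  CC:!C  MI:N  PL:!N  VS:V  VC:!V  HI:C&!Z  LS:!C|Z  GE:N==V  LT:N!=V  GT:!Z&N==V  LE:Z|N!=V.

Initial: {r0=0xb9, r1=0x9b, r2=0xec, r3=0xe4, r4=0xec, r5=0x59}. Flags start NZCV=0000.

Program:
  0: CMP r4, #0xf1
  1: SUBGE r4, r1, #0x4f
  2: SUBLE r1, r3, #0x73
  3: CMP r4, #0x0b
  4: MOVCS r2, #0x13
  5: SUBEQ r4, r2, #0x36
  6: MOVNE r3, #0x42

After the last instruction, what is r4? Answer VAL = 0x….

0: ✓ CMP  NZCV=1000
1: · SUBGE
2: ✓ SUBLE  r1←0x71
3: ✓ CMP  NZCV=1010
4: ✓ MOVCS  r2←0x13
5: · SUBEQ
6: ✓ MOVNE  r3←0x42

VAL = 0xec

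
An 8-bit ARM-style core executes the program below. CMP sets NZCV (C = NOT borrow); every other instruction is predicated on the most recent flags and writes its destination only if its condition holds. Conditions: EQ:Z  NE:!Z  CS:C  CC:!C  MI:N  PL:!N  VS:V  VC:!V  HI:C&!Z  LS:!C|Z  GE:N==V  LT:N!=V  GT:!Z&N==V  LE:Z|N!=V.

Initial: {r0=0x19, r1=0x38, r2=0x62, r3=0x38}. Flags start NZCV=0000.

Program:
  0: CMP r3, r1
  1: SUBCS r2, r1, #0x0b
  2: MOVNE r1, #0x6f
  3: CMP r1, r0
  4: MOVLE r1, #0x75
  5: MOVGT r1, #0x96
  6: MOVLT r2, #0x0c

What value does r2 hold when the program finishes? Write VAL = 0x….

VAL = 0x2d

[0] flags=0110 → (cmp)
[1] flags=0110 CS?T → r2=0x2d
[2] flags=0110 NE?F → skip
[3] flags=0010 → (cmp)
[4] flags=0010 LE?F → skip
[5] flags=0010 GT?T → r1=0x96
[6] flags=0010 LT?F → skip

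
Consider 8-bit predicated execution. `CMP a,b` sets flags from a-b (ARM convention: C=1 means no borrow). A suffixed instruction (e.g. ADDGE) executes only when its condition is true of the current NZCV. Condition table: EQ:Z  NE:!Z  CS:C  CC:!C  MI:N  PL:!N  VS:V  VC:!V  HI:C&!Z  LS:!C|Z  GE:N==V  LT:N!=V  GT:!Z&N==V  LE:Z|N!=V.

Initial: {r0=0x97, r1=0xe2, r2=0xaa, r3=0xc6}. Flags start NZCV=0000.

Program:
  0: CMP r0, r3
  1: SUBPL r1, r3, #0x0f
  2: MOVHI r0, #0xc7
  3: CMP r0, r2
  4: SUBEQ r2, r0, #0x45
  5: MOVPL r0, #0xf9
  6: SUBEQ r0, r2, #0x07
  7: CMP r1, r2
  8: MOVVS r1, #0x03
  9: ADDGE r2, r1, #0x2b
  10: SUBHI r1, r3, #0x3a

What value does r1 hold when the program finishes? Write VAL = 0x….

0: ✓ CMP  NZCV=1000
1: · SUBPL
2: · MOVHI
3: ✓ CMP  NZCV=1000
4: · SUBEQ
5: · MOVPL
6: · SUBEQ
7: ✓ CMP  NZCV=0010
8: · MOVVS
9: ✓ ADDGE  r2←0x0d
10: ✓ SUBHI  r1←0x8c

VAL = 0x8c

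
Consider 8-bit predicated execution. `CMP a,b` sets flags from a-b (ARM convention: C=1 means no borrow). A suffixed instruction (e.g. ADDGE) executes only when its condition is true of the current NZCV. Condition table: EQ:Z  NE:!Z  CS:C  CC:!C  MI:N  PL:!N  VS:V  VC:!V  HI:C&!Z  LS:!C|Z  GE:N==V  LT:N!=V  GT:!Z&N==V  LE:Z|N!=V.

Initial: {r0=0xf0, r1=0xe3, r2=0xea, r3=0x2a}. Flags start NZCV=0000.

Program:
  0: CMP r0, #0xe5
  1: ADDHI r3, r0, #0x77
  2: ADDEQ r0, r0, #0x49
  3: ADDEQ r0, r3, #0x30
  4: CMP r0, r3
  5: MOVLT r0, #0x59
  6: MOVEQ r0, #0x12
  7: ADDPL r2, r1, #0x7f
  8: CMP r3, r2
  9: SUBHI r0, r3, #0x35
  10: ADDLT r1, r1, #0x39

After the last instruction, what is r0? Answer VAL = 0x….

VAL = 0x59

0: ✓ CMP  NZCV=0010
1: ✓ ADDHI  r3←0x67
2: · ADDEQ
3: · ADDEQ
4: ✓ CMP  NZCV=1010
5: ✓ MOVLT  r0←0x59
6: · MOVEQ
7: · ADDPL
8: ✓ CMP  NZCV=0000
9: · SUBHI
10: · ADDLT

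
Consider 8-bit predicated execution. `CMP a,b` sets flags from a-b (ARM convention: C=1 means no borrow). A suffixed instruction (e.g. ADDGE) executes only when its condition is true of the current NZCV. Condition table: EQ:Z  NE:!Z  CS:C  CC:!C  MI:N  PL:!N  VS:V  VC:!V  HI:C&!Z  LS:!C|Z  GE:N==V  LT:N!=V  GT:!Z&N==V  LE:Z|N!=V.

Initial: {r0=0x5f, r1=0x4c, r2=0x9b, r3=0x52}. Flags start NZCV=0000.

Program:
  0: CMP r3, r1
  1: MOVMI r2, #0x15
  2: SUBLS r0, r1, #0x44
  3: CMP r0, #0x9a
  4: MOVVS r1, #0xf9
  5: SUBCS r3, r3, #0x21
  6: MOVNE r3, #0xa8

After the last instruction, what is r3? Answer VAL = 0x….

VAL = 0xa8

[0] flags=0010 → (cmp)
[1] flags=0010 MI?F → skip
[2] flags=0010 LS?F → skip
[3] flags=1001 → (cmp)
[4] flags=1001 VS?T → r1=0xf9
[5] flags=1001 CS?F → skip
[6] flags=1001 NE?T → r3=0xa8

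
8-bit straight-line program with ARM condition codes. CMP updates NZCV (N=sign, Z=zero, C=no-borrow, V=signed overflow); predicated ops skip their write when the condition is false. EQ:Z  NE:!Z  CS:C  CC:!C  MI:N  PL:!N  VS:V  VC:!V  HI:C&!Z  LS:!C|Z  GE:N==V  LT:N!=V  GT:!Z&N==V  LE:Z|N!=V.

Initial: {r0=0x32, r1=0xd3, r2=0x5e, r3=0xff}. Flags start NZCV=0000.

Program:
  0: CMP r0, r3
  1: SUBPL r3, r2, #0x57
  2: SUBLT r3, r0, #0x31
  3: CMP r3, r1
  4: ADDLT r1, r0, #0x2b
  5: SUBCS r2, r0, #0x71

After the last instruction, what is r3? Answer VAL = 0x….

[0] flags=0000 → (cmp)
[1] flags=0000 PL?T → r3=0x07
[2] flags=0000 LT?F → skip
[3] flags=0000 → (cmp)
[4] flags=0000 LT?F → skip
[5] flags=0000 CS?F → skip

VAL = 0x07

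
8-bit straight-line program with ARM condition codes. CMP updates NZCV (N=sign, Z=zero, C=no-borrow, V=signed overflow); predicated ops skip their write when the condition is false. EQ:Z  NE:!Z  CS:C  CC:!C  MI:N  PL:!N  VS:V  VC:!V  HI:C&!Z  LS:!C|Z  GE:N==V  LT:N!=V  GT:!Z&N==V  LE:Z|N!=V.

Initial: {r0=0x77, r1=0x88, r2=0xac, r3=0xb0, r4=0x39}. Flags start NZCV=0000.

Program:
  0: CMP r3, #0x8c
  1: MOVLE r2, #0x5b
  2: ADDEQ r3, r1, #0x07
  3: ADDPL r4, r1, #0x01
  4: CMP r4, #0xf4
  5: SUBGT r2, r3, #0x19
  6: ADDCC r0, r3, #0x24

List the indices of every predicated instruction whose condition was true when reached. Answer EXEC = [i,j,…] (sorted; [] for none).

0: ✓ CMP  NZCV=0010
1: · MOVLE
2: · ADDEQ
3: ✓ ADDPL  r4←0x89
4: ✓ CMP  NZCV=1000
5: · SUBGT
6: ✓ ADDCC  r0←0xd4

EXEC = [3,6]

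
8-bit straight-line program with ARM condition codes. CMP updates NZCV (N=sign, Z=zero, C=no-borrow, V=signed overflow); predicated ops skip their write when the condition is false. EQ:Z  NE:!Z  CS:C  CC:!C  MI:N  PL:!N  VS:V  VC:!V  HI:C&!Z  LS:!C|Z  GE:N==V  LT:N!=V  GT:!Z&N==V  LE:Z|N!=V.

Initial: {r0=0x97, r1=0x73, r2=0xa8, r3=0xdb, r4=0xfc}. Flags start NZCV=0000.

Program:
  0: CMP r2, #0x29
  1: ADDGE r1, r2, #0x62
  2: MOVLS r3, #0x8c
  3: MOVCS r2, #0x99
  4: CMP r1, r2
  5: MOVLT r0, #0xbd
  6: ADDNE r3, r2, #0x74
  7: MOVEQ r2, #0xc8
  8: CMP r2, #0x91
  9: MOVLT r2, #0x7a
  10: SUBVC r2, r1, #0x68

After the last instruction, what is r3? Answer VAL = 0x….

[0] flags=0011 → (cmp)
[1] flags=0011 GE?F → skip
[2] flags=0011 LS?F → skip
[3] flags=0011 CS?T → r2=0x99
[4] flags=1001 → (cmp)
[5] flags=1001 LT?F → skip
[6] flags=1001 NE?T → r3=0x0d
[7] flags=1001 EQ?F → skip
[8] flags=0010 → (cmp)
[9] flags=0010 LT?F → skip
[10] flags=0010 VC?T → r2=0x0b

VAL = 0x0d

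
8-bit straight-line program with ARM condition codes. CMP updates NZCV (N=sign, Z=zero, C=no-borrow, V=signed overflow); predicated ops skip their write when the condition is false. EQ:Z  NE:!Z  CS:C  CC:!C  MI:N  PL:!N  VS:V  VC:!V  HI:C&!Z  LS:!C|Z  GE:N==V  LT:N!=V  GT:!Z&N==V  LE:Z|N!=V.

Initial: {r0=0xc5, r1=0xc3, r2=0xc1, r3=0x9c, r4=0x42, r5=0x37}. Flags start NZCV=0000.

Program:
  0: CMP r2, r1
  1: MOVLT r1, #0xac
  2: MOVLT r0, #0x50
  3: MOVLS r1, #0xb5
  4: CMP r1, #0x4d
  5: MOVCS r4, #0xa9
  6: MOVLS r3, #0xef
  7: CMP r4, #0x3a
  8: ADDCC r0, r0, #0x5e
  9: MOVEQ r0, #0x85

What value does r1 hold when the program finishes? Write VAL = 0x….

VAL = 0xb5

0: ✓ CMP  NZCV=1000
1: ✓ MOVLT  r1←0xac
2: ✓ MOVLT  r0←0x50
3: ✓ MOVLS  r1←0xb5
4: ✓ CMP  NZCV=0011
5: ✓ MOVCS  r4←0xa9
6: · MOVLS
7: ✓ CMP  NZCV=0011
8: · ADDCC
9: · MOVEQ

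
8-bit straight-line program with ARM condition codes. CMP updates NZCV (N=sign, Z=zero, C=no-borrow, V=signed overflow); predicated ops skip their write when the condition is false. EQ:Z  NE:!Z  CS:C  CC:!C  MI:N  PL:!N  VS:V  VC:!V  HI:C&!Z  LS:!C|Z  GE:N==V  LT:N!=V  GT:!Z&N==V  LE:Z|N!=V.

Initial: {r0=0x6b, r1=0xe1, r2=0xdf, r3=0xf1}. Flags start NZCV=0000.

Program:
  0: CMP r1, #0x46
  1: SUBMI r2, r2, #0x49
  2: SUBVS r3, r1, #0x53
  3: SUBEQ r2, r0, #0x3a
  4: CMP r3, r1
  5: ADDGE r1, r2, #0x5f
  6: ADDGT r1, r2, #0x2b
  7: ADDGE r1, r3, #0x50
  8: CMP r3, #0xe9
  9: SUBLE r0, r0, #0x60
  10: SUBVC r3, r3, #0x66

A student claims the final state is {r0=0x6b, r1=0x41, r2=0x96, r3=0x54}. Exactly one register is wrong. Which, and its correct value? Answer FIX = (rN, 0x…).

FIX = (r3, 0x8b)

[0] flags=1010 → (cmp)
[1] flags=1010 MI?T → r2=0x96
[2] flags=1010 VS?F → skip
[3] flags=1010 EQ?F → skip
[4] flags=0010 → (cmp)
[5] flags=0010 GE?T → r1=0xf5
[6] flags=0010 GT?T → r1=0xc1
[7] flags=0010 GE?T → r1=0x41
[8] flags=0010 → (cmp)
[9] flags=0010 LE?F → skip
[10] flags=0010 VC?T → r3=0x8b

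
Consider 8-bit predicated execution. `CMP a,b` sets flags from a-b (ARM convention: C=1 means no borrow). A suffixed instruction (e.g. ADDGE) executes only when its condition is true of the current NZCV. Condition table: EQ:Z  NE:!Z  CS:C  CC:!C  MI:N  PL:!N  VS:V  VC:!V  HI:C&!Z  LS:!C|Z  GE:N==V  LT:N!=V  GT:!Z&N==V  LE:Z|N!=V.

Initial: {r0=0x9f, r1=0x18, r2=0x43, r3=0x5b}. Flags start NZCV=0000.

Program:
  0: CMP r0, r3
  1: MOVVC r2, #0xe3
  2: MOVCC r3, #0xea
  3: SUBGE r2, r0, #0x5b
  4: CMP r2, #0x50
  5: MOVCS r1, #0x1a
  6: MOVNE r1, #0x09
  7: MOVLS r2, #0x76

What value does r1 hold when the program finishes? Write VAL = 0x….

VAL = 0x09

0: ✓ CMP  NZCV=0011
1: · MOVVC
2: · MOVCC
3: · SUBGE
4: ✓ CMP  NZCV=1000
5: · MOVCS
6: ✓ MOVNE  r1←0x09
7: ✓ MOVLS  r2←0x76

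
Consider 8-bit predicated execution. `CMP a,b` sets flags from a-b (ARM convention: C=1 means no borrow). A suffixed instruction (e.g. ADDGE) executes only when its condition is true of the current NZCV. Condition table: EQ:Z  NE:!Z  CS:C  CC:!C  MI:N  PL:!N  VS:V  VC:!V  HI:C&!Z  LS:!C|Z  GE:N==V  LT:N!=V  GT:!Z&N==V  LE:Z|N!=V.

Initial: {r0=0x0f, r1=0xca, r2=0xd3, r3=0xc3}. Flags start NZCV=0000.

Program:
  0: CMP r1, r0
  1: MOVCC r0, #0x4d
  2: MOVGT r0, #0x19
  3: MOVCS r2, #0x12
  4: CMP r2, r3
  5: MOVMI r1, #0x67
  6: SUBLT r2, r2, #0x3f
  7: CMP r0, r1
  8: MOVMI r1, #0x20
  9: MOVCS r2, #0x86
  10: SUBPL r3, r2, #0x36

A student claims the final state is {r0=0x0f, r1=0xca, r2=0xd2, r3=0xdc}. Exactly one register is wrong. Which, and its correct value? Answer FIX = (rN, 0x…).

FIX = (r2, 0x12)

[0] flags=1010 → (cmp)
[1] flags=1010 CC?F → skip
[2] flags=1010 GT?F → skip
[3] flags=1010 CS?T → r2=0x12
[4] flags=0000 → (cmp)
[5] flags=0000 MI?F → skip
[6] flags=0000 LT?F → skip
[7] flags=0000 → (cmp)
[8] flags=0000 MI?F → skip
[9] flags=0000 CS?F → skip
[10] flags=0000 PL?T → r3=0xdc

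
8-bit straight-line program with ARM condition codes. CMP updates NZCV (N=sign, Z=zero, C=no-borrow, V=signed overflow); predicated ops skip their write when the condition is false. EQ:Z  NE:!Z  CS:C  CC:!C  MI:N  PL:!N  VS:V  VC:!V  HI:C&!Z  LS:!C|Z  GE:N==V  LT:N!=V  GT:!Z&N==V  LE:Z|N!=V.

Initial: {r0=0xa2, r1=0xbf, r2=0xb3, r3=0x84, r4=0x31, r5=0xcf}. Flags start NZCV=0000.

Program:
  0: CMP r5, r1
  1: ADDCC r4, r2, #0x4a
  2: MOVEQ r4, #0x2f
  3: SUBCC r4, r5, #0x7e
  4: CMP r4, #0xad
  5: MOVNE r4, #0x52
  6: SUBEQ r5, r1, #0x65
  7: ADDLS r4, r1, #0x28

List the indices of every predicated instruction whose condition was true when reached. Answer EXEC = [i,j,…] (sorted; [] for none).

[0] flags=0010 → (cmp)
[1] flags=0010 CC?F → skip
[2] flags=0010 EQ?F → skip
[3] flags=0010 CC?F → skip
[4] flags=1001 → (cmp)
[5] flags=1001 NE?T → r4=0x52
[6] flags=1001 EQ?F → skip
[7] flags=1001 LS?T → r4=0xe7

EXEC = [5,7]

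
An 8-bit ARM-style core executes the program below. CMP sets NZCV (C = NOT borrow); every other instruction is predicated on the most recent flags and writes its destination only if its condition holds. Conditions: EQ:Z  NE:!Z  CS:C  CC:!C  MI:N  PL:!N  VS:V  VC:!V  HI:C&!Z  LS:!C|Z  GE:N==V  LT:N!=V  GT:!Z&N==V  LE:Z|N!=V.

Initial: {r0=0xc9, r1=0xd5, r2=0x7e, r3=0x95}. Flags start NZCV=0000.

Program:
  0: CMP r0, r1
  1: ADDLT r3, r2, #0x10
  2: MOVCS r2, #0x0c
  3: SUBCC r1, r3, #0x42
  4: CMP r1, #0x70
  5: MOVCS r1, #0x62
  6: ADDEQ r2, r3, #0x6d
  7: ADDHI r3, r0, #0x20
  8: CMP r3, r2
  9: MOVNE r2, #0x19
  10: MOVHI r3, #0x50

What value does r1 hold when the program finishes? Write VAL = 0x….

VAL = 0x4c

[0] flags=1000 → (cmp)
[1] flags=1000 LT?T → r3=0x8e
[2] flags=1000 CS?F → skip
[3] flags=1000 CC?T → r1=0x4c
[4] flags=1000 → (cmp)
[5] flags=1000 CS?F → skip
[6] flags=1000 EQ?F → skip
[7] flags=1000 HI?F → skip
[8] flags=0011 → (cmp)
[9] flags=0011 NE?T → r2=0x19
[10] flags=0011 HI?T → r3=0x50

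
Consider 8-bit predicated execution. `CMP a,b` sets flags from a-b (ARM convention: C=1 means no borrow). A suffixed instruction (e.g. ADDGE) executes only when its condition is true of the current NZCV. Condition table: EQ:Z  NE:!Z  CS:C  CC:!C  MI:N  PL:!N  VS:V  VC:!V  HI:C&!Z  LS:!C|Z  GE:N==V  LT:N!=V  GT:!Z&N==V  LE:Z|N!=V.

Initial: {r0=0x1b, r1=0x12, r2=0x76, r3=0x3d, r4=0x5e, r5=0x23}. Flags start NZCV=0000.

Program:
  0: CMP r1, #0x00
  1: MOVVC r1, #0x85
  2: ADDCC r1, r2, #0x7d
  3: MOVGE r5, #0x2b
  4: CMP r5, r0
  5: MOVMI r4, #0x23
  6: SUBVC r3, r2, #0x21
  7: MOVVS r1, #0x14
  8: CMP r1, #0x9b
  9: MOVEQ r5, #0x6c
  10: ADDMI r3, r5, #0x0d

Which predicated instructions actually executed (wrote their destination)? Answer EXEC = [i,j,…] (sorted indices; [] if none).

[0] flags=0010 → (cmp)
[1] flags=0010 VC?T → r1=0x85
[2] flags=0010 CC?F → skip
[3] flags=0010 GE?T → r5=0x2b
[4] flags=0010 → (cmp)
[5] flags=0010 MI?F → skip
[6] flags=0010 VC?T → r3=0x55
[7] flags=0010 VS?F → skip
[8] flags=1000 → (cmp)
[9] flags=1000 EQ?F → skip
[10] flags=1000 MI?T → r3=0x38

EXEC = [1,3,6,10]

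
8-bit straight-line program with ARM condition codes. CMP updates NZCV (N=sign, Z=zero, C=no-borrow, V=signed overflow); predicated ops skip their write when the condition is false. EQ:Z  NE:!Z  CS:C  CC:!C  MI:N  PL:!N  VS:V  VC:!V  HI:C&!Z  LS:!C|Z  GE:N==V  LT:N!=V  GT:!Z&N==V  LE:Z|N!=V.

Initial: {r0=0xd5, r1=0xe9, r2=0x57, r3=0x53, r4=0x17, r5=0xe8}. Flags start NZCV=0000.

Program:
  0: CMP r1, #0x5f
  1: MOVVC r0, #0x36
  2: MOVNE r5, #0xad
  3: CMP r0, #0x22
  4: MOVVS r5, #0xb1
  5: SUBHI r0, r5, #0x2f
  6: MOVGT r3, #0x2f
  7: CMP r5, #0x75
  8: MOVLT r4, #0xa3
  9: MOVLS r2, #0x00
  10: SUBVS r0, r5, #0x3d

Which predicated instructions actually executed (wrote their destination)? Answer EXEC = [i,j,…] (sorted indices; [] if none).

EXEC = [1,2,5,6,8,10]

0: ✓ CMP  NZCV=1010
1: ✓ MOVVC  r0←0x36
2: ✓ MOVNE  r5←0xad
3: ✓ CMP  NZCV=0010
4: · MOVVS
5: ✓ SUBHI  r0←0x7e
6: ✓ MOVGT  r3←0x2f
7: ✓ CMP  NZCV=0011
8: ✓ MOVLT  r4←0xa3
9: · MOVLS
10: ✓ SUBVS  r0←0x70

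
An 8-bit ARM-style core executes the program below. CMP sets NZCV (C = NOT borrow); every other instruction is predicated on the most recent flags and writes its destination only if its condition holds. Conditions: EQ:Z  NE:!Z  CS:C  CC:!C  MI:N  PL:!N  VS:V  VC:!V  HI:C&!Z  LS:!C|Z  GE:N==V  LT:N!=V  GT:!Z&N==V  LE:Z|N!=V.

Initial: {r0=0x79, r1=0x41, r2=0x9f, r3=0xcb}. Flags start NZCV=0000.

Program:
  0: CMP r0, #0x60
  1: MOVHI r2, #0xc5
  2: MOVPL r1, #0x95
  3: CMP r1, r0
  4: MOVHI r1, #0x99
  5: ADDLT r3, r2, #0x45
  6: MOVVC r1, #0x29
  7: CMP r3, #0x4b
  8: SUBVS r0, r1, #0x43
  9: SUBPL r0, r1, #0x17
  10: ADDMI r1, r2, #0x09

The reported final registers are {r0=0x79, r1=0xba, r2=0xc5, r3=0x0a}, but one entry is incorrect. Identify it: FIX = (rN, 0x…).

0: ✓ CMP  NZCV=0010
1: ✓ MOVHI  r2←0xc5
2: ✓ MOVPL  r1←0x95
3: ✓ CMP  NZCV=0011
4: ✓ MOVHI  r1←0x99
5: ✓ ADDLT  r3←0x0a
6: · MOVVC
7: ✓ CMP  NZCV=1000
8: · SUBVS
9: · SUBPL
10: ✓ ADDMI  r1←0xce

FIX = (r1, 0xce)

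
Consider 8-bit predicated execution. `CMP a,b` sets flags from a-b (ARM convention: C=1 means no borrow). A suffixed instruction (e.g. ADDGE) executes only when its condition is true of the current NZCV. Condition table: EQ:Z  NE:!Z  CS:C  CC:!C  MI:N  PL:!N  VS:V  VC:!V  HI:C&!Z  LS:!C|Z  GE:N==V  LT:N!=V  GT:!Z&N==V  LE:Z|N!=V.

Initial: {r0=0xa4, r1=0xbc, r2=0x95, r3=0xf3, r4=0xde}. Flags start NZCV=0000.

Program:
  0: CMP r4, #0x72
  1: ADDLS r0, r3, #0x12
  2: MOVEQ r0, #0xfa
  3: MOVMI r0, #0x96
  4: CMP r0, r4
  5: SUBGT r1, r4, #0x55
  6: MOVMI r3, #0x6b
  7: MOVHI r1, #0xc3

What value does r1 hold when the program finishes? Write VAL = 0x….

0: ✓ CMP  NZCV=0011
1: · ADDLS
2: · MOVEQ
3: · MOVMI
4: ✓ CMP  NZCV=1000
5: · SUBGT
6: ✓ MOVMI  r3←0x6b
7: · MOVHI

VAL = 0xbc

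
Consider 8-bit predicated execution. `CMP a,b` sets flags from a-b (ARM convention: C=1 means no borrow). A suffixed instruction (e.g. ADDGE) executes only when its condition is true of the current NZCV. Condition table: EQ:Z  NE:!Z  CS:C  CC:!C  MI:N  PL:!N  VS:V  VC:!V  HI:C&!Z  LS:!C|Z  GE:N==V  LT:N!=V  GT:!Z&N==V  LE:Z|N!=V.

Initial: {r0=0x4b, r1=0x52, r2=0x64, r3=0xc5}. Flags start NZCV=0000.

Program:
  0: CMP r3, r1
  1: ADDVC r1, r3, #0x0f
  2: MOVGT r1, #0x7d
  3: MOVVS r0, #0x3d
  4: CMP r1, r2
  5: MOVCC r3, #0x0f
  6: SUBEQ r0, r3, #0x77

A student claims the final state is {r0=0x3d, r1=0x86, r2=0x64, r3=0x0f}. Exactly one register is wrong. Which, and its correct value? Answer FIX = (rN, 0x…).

FIX = (r1, 0x52)

0: ✓ CMP  NZCV=0011
1: · ADDVC
2: · MOVGT
3: ✓ MOVVS  r0←0x3d
4: ✓ CMP  NZCV=1000
5: ✓ MOVCC  r3←0x0f
6: · SUBEQ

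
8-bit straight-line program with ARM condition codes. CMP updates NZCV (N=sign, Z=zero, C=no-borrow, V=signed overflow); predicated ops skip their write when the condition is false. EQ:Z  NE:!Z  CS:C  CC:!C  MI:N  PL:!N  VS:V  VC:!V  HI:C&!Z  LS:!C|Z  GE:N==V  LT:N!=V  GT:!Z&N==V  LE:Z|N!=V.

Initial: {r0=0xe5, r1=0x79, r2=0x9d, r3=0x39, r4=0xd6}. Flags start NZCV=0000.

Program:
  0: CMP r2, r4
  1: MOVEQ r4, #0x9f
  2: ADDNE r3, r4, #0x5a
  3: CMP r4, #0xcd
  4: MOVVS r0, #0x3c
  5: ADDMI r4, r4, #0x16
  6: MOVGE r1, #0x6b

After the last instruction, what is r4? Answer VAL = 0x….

VAL = 0xd6

[0] flags=1000 → (cmp)
[1] flags=1000 EQ?F → skip
[2] flags=1000 NE?T → r3=0x30
[3] flags=0010 → (cmp)
[4] flags=0010 VS?F → skip
[5] flags=0010 MI?F → skip
[6] flags=0010 GE?T → r1=0x6b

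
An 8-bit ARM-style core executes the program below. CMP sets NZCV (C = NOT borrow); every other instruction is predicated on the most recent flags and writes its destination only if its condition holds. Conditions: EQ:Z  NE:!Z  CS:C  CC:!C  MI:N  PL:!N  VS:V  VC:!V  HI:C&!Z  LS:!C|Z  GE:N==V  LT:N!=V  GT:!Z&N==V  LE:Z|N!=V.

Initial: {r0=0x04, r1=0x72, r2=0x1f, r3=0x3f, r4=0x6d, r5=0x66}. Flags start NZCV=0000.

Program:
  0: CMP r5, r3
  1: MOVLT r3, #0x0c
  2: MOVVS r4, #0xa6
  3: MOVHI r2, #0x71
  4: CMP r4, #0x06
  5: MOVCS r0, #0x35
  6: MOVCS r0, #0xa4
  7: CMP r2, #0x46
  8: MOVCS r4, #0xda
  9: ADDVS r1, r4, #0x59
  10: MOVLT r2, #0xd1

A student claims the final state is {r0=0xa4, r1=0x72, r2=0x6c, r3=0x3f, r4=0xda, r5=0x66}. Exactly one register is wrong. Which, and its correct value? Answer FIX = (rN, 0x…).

0: ✓ CMP  NZCV=0010
1: · MOVLT
2: · MOVVS
3: ✓ MOVHI  r2←0x71
4: ✓ CMP  NZCV=0010
5: ✓ MOVCS  r0←0x35
6: ✓ MOVCS  r0←0xa4
7: ✓ CMP  NZCV=0010
8: ✓ MOVCS  r4←0xda
9: · ADDVS
10: · MOVLT

FIX = (r2, 0x71)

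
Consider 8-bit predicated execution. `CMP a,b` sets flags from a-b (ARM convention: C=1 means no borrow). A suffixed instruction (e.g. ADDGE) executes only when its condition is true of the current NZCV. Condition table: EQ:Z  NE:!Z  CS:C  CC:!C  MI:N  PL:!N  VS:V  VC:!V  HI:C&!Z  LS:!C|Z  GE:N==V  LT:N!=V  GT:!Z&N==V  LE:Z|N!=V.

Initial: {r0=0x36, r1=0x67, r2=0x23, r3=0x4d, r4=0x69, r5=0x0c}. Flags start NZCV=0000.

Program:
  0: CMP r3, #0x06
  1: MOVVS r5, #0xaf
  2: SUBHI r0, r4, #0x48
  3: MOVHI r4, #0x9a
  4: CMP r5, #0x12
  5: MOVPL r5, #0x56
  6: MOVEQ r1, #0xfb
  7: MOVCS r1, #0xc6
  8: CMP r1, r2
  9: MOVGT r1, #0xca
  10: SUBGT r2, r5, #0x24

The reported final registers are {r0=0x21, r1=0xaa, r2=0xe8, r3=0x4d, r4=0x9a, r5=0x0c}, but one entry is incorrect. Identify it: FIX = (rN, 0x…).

FIX = (r1, 0xca)

[0] flags=0010 → (cmp)
[1] flags=0010 VS?F → skip
[2] flags=0010 HI?T → r0=0x21
[3] flags=0010 HI?T → r4=0x9a
[4] flags=1000 → (cmp)
[5] flags=1000 PL?F → skip
[6] flags=1000 EQ?F → skip
[7] flags=1000 CS?F → skip
[8] flags=0010 → (cmp)
[9] flags=0010 GT?T → r1=0xca
[10] flags=0010 GT?T → r2=0xe8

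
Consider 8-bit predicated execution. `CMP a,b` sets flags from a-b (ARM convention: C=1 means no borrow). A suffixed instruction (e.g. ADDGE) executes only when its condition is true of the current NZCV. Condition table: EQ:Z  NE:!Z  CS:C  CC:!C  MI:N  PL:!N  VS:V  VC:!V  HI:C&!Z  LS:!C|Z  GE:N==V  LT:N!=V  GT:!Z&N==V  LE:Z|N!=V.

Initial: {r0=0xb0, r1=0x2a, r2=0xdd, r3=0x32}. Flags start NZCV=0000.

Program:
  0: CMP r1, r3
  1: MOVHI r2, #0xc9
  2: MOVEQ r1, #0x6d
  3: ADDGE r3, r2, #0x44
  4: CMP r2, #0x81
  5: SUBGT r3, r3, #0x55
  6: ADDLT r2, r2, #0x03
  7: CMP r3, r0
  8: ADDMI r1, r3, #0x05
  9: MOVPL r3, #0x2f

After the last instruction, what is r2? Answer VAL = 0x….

VAL = 0xdd

0: ✓ CMP  NZCV=1000
1: · MOVHI
2: · MOVEQ
3: · ADDGE
4: ✓ CMP  NZCV=0010
5: ✓ SUBGT  r3←0xdd
6: · ADDLT
7: ✓ CMP  NZCV=0010
8: · ADDMI
9: ✓ MOVPL  r3←0x2f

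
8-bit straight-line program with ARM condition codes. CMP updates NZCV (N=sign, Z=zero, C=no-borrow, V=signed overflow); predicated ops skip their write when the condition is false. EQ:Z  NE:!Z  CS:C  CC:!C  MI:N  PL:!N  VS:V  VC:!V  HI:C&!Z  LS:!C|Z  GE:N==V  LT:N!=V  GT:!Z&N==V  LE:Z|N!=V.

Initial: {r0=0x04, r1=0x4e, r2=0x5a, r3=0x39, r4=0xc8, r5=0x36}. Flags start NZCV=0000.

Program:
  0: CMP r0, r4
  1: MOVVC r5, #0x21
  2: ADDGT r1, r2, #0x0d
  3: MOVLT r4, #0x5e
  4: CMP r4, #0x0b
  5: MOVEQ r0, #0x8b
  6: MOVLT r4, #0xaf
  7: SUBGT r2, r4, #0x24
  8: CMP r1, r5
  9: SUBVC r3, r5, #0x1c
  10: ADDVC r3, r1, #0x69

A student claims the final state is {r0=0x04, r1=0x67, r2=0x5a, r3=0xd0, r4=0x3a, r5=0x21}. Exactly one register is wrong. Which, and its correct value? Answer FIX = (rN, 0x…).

0: ✓ CMP  NZCV=0000
1: ✓ MOVVC  r5←0x21
2: ✓ ADDGT  r1←0x67
3: · MOVLT
4: ✓ CMP  NZCV=1010
5: · MOVEQ
6: ✓ MOVLT  r4←0xaf
7: · SUBGT
8: ✓ CMP  NZCV=0010
9: ✓ SUBVC  r3←0x05
10: ✓ ADDVC  r3←0xd0

FIX = (r4, 0xaf)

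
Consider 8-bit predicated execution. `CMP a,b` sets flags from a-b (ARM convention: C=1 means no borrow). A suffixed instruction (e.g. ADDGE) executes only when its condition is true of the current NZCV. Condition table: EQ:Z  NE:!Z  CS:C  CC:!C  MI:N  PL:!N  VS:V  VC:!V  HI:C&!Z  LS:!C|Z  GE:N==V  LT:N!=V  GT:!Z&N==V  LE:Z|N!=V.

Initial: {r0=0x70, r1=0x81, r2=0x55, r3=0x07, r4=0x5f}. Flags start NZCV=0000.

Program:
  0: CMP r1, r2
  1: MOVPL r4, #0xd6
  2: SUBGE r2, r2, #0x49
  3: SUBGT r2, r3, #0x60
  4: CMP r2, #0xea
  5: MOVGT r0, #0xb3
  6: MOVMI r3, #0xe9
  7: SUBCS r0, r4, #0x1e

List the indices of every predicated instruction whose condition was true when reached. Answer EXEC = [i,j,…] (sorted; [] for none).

0: ✓ CMP  NZCV=0011
1: ✓ MOVPL  r4←0xd6
2: · SUBGE
3: · SUBGT
4: ✓ CMP  NZCV=0000
5: ✓ MOVGT  r0←0xb3
6: · MOVMI
7: · SUBCS

EXEC = [1,5]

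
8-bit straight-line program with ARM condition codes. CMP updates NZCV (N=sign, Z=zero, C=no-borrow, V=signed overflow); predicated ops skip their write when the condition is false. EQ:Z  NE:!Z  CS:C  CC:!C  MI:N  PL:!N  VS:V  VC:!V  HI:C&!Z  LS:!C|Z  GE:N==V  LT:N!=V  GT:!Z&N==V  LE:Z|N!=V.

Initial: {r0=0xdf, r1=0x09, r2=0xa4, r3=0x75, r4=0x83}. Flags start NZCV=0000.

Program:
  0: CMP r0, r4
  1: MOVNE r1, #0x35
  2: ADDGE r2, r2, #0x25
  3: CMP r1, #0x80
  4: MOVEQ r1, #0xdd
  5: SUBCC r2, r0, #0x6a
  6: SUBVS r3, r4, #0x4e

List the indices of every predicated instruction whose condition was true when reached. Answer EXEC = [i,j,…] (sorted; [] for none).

EXEC = [1,2,5,6]

0: ✓ CMP  NZCV=0010
1: ✓ MOVNE  r1←0x35
2: ✓ ADDGE  r2←0xc9
3: ✓ CMP  NZCV=1001
4: · MOVEQ
5: ✓ SUBCC  r2←0x75
6: ✓ SUBVS  r3←0x35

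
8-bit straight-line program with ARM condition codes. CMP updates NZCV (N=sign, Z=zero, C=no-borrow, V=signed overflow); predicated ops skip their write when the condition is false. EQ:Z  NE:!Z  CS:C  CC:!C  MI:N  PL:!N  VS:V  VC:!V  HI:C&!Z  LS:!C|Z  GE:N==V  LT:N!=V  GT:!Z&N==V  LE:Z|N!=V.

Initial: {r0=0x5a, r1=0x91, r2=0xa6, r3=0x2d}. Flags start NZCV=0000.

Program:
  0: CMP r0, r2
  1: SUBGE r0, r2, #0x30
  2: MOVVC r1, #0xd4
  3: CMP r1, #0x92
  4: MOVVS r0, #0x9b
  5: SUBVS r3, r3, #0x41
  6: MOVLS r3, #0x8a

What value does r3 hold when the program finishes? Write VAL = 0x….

VAL = 0x8a

[0] flags=1001 → (cmp)
[1] flags=1001 GE?T → r0=0x76
[2] flags=1001 VC?F → skip
[3] flags=1000 → (cmp)
[4] flags=1000 VS?F → skip
[5] flags=1000 VS?F → skip
[6] flags=1000 LS?T → r3=0x8a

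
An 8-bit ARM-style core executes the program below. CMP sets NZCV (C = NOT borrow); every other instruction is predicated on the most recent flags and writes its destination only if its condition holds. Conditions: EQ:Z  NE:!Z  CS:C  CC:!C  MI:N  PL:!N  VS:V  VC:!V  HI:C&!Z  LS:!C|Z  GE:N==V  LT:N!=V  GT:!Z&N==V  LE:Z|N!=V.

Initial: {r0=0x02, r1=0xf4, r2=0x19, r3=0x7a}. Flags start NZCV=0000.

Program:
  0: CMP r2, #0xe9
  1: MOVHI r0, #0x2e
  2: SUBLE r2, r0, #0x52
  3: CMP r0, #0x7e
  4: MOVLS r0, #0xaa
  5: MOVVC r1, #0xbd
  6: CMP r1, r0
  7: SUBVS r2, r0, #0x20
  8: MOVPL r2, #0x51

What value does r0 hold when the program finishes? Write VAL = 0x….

VAL = 0xaa

[0] flags=0000 → (cmp)
[1] flags=0000 HI?F → skip
[2] flags=0000 LE?F → skip
[3] flags=1000 → (cmp)
[4] flags=1000 LS?T → r0=0xaa
[5] flags=1000 VC?T → r1=0xbd
[6] flags=0010 → (cmp)
[7] flags=0010 VS?F → skip
[8] flags=0010 PL?T → r2=0x51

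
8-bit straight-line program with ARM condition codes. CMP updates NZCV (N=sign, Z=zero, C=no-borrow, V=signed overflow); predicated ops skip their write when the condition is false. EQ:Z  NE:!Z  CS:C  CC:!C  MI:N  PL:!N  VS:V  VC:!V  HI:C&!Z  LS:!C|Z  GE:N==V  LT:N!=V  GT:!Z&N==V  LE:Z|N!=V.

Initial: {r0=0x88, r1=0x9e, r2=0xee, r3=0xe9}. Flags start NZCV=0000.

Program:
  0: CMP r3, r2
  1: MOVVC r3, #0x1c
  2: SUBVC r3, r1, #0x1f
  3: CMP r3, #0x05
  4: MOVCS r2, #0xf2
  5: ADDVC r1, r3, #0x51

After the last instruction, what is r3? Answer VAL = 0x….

0: ✓ CMP  NZCV=1000
1: ✓ MOVVC  r3←0x1c
2: ✓ SUBVC  r3←0x7f
3: ✓ CMP  NZCV=0010
4: ✓ MOVCS  r2←0xf2
5: ✓ ADDVC  r1←0xd0

VAL = 0x7f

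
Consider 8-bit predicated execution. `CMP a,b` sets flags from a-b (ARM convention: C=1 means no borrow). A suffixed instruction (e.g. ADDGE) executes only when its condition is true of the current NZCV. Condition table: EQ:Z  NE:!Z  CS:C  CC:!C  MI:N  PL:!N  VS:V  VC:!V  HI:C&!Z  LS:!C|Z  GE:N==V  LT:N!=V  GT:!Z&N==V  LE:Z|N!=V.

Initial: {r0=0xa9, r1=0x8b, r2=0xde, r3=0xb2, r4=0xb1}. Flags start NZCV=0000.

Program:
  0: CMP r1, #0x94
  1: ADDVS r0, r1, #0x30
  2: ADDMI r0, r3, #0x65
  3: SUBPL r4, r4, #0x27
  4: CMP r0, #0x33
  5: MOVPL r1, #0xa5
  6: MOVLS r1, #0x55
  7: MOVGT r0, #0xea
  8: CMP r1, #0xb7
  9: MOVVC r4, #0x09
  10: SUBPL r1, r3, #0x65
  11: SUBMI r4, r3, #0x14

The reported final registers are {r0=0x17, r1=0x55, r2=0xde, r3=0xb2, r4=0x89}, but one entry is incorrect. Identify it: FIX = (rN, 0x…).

[0] flags=1000 → (cmp)
[1] flags=1000 VS?F → skip
[2] flags=1000 MI?T → r0=0x17
[3] flags=1000 PL?F → skip
[4] flags=1000 → (cmp)
[5] flags=1000 PL?F → skip
[6] flags=1000 LS?T → r1=0x55
[7] flags=1000 GT?F → skip
[8] flags=1001 → (cmp)
[9] flags=1001 VC?F → skip
[10] flags=1001 PL?F → skip
[11] flags=1001 MI?T → r4=0x9e

FIX = (r4, 0x9e)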